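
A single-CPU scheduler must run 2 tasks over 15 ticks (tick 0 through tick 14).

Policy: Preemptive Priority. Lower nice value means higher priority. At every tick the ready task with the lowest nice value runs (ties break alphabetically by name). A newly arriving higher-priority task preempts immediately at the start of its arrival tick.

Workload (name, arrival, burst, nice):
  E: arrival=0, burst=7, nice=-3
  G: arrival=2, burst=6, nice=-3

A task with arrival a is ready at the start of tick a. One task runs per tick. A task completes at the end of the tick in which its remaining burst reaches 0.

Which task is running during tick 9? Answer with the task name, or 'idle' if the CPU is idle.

t=0: ready={E} → run E
t=1: ready={E} → run E
t=2: ready={E,G} → run E
t=3: ready={E,G} → run E
t=4: ready={E,G} → run E
t=5: ready={E,G} → run E
t=6: ready={E,G} → run E
t=7: ready={G} → run G
t=8: ready={G} → run G
t=9: ready={G} → run G
t=10: ready={G} → run G
t=11: ready={G} → run G
t=12: ready={G} → run G
t=13: (idle)
t=14: (idle)

running at tick 9 = G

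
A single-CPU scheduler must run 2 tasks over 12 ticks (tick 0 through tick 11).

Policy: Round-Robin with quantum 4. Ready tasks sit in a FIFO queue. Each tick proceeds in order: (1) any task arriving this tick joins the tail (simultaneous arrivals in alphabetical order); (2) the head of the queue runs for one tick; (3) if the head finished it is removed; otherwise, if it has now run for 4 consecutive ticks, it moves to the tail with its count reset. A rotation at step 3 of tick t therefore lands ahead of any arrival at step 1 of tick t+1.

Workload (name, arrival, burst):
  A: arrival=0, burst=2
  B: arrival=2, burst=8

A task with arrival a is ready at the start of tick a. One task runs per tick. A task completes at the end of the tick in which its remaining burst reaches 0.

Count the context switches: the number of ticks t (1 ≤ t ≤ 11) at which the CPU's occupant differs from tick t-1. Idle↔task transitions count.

context switches = 2

t=0: queue=[A] q_used=0 → run A
t=1: queue=[A] q_used=1 → run A
t=2: queue=[B] q_used=0 → run B
t=3: queue=[B] q_used=1 → run B
t=4: queue=[B] q_used=2 → run B
t=5: queue=[B] q_used=3 → run B
t=6: queue=[B] q_used=0 → run B
t=7: queue=[B] q_used=1 → run B
t=8: queue=[B] q_used=2 → run B
t=9: queue=[B] q_used=3 → run B
t=10: (idle)
t=11: (idle)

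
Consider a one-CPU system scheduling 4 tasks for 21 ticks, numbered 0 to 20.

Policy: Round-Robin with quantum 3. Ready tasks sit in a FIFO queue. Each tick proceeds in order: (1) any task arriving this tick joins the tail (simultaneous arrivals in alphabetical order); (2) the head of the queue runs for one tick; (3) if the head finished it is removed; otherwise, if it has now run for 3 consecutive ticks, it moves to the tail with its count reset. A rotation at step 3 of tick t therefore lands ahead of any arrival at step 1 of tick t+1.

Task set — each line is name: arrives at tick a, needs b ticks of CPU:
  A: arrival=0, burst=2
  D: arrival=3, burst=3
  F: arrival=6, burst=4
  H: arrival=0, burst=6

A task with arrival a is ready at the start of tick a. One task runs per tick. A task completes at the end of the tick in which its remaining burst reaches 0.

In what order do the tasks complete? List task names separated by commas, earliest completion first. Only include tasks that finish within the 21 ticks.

completion order = A, D, H, F

t=0: queue=[A,H] q_used=0 → run A
t=1: queue=[A,H] q_used=1 → run A
t=2: queue=[H] q_used=0 → run H
t=3: queue=[H,D] q_used=1 → run H
t=4: queue=[H,D] q_used=2 → run H
t=5: queue=[D,H] q_used=0 → run D
t=6: queue=[D,H,F] q_used=1 → run D
t=7: queue=[D,H,F] q_used=2 → run D
t=8: queue=[H,F] q_used=0 → run H
t=9: queue=[H,F] q_used=1 → run H
t=10: queue=[H,F] q_used=2 → run H
t=11: queue=[F] q_used=0 → run F
t=12: queue=[F] q_used=1 → run F
t=13: queue=[F] q_used=2 → run F
t=14: queue=[F] q_used=0 → run F
t=15: (idle)
t=16: (idle)
t=17: (idle)
t=18: (idle)
t=19: (idle)
t=20: (idle)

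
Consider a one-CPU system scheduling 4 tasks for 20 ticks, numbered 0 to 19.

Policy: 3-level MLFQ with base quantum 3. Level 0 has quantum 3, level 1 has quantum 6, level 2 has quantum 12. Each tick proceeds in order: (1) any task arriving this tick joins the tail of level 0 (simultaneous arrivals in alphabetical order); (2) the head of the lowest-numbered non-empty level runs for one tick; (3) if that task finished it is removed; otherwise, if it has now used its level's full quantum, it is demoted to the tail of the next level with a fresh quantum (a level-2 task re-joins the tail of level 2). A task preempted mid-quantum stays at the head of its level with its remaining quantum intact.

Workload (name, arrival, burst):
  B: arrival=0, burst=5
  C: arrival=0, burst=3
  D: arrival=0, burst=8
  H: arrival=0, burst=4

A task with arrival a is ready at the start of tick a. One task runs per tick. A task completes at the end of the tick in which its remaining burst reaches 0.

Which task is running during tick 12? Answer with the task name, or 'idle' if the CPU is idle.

running at tick 12 = B

t=0: L0/L1/L2 = BCDH/-/- → run B
t=1: L0/L1/L2 = BCDH/-/- → run B
t=2: L0/L1/L2 = BCDH/-/- → run B
t=3: L0/L1/L2 = CDH/B/- → run C
t=4: L0/L1/L2 = CDH/B/- → run C
t=5: L0/L1/L2 = CDH/B/- → run C
t=6: L0/L1/L2 = DH/B/- → run D
t=7: L0/L1/L2 = DH/B/- → run D
t=8: L0/L1/L2 = DH/B/- → run D
t=9: L0/L1/L2 = H/BD/- → run H
t=10: L0/L1/L2 = H/BD/- → run H
t=11: L0/L1/L2 = H/BD/- → run H
t=12: L0/L1/L2 = -/BDH/- → run B
t=13: L0/L1/L2 = -/BDH/- → run B
t=14: L0/L1/L2 = -/DH/- → run D
t=15: L0/L1/L2 = -/DH/- → run D
t=16: L0/L1/L2 = -/DH/- → run D
t=17: L0/L1/L2 = -/DH/- → run D
t=18: L0/L1/L2 = -/DH/- → run D
t=19: L0/L1/L2 = -/H/- → run H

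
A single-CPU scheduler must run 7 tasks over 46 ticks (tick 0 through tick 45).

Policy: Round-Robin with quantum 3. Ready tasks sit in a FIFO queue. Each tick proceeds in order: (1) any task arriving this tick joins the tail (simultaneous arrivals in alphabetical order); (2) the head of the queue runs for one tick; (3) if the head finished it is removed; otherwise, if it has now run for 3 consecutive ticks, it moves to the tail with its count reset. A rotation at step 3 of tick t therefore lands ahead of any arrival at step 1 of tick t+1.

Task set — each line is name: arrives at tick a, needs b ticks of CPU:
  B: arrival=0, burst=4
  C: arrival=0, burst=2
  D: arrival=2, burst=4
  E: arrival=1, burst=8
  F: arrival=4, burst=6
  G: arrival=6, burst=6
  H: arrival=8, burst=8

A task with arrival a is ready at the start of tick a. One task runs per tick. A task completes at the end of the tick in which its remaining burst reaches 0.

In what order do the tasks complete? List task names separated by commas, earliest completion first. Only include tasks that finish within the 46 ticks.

t=0: queue=[B,C] q_used=0 → run B
t=1: queue=[B,C,E] q_used=1 → run B
t=2: queue=[B,C,E,D] q_used=2 → run B
t=3: queue=[C,E,D,B] q_used=0 → run C
t=4: queue=[C,E,D,B,F] q_used=1 → run C
t=5: queue=[E,D,B,F] q_used=0 → run E
t=6: queue=[E,D,B,F,G] q_used=1 → run E
t=7: queue=[E,D,B,F,G] q_used=2 → run E
t=8: queue=[D,B,F,G,E,H] q_used=0 → run D
t=9: queue=[D,B,F,G,E,H] q_used=1 → run D
t=10: queue=[D,B,F,G,E,H] q_used=2 → run D
t=11: queue=[B,F,G,E,H,D] q_used=0 → run B
t=12: queue=[F,G,E,H,D] q_used=0 → run F
t=13: queue=[F,G,E,H,D] q_used=1 → run F
t=14: queue=[F,G,E,H,D] q_used=2 → run F
t=15: queue=[G,E,H,D,F] q_used=0 → run G
t=16: queue=[G,E,H,D,F] q_used=1 → run G
t=17: queue=[G,E,H,D,F] q_used=2 → run G
t=18: queue=[E,H,D,F,G] q_used=0 → run E
t=19: queue=[E,H,D,F,G] q_used=1 → run E
t=20: queue=[E,H,D,F,G] q_used=2 → run E
t=21: queue=[H,D,F,G,E] q_used=0 → run H
t=22: queue=[H,D,F,G,E] q_used=1 → run H
t=23: queue=[H,D,F,G,E] q_used=2 → run H
t=24: queue=[D,F,G,E,H] q_used=0 → run D
t=25: queue=[F,G,E,H] q_used=0 → run F
t=26: queue=[F,G,E,H] q_used=1 → run F
t=27: queue=[F,G,E,H] q_used=2 → run F
t=28: queue=[G,E,H] q_used=0 → run G
t=29: queue=[G,E,H] q_used=1 → run G
t=30: queue=[G,E,H] q_used=2 → run G
t=31: queue=[E,H] q_used=0 → run E
t=32: queue=[E,H] q_used=1 → run E
t=33: queue=[H] q_used=0 → run H
t=34: queue=[H] q_used=1 → run H
t=35: queue=[H] q_used=2 → run H
t=36: queue=[H] q_used=0 → run H
t=37: queue=[H] q_used=1 → run H
t=38: (idle)
t=39: (idle)
t=40: (idle)
t=41: (idle)
t=42: (idle)
t=43: (idle)
t=44: (idle)
t=45: (idle)

completion order = C, B, D, F, G, E, H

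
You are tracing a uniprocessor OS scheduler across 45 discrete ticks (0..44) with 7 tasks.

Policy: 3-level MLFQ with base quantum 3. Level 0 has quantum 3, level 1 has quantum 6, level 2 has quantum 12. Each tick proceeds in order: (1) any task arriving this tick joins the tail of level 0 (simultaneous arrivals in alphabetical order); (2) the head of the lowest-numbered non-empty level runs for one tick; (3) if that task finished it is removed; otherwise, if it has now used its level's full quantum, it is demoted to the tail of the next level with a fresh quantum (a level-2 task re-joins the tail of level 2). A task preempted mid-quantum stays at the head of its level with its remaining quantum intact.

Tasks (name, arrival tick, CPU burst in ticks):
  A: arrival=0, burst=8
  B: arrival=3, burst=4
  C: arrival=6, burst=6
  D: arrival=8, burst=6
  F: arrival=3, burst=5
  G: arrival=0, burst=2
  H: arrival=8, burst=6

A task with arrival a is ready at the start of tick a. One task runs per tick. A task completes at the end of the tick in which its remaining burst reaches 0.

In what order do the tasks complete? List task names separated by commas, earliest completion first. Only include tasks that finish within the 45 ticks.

completion order = G, A, B, F, C, D, H

t=0: L0/L1/L2 = AG/-/- → run A
t=1: L0/L1/L2 = AG/-/- → run A
t=2: L0/L1/L2 = AG/-/- → run A
t=3: L0/L1/L2 = GBF/A/- → run G
t=4: L0/L1/L2 = GBF/A/- → run G
t=5: L0/L1/L2 = BF/A/- → run B
t=6: L0/L1/L2 = BFC/A/- → run B
t=7: L0/L1/L2 = BFC/A/- → run B
t=8: L0/L1/L2 = FCDH/AB/- → run F
t=9: L0/L1/L2 = FCDH/AB/- → run F
t=10: L0/L1/L2 = FCDH/AB/- → run F
t=11: L0/L1/L2 = CDH/ABF/- → run C
t=12: L0/L1/L2 = CDH/ABF/- → run C
t=13: L0/L1/L2 = CDH/ABF/- → run C
t=14: L0/L1/L2 = DH/ABFC/- → run D
t=15: L0/L1/L2 = DH/ABFC/- → run D
t=16: L0/L1/L2 = DH/ABFC/- → run D
t=17: L0/L1/L2 = H/ABFCD/- → run H
t=18: L0/L1/L2 = H/ABFCD/- → run H
t=19: L0/L1/L2 = H/ABFCD/- → run H
t=20: L0/L1/L2 = -/ABFCDH/- → run A
t=21: L0/L1/L2 = -/ABFCDH/- → run A
t=22: L0/L1/L2 = -/ABFCDH/- → run A
t=23: L0/L1/L2 = -/ABFCDH/- → run A
t=24: L0/L1/L2 = -/ABFCDH/- → run A
t=25: L0/L1/L2 = -/BFCDH/- → run B
t=26: L0/L1/L2 = -/FCDH/- → run F
t=27: L0/L1/L2 = -/FCDH/- → run F
t=28: L0/L1/L2 = -/CDH/- → run C
t=29: L0/L1/L2 = -/CDH/- → run C
t=30: L0/L1/L2 = -/CDH/- → run C
t=31: L0/L1/L2 = -/DH/- → run D
t=32: L0/L1/L2 = -/DH/- → run D
t=33: L0/L1/L2 = -/DH/- → run D
t=34: L0/L1/L2 = -/H/- → run H
t=35: L0/L1/L2 = -/H/- → run H
t=36: L0/L1/L2 = -/H/- → run H
t=37: (idle)
t=38: (idle)
t=39: (idle)
t=40: (idle)
t=41: (idle)
t=42: (idle)
t=43: (idle)
t=44: (idle)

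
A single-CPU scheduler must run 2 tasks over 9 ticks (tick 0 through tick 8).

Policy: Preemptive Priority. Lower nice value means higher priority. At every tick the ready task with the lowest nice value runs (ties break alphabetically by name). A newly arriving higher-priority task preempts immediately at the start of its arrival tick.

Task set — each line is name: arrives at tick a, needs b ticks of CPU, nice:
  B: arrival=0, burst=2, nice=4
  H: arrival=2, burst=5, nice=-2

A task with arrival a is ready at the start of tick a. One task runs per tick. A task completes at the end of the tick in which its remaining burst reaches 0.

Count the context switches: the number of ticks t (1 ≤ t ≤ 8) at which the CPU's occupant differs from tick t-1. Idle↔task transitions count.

context switches = 2

t=0: ready={B} → run B
t=1: ready={B} → run B
t=2: ready={H} → run H
t=3: ready={H} → run H
t=4: ready={H} → run H
t=5: ready={H} → run H
t=6: ready={H} → run H
t=7: (idle)
t=8: (idle)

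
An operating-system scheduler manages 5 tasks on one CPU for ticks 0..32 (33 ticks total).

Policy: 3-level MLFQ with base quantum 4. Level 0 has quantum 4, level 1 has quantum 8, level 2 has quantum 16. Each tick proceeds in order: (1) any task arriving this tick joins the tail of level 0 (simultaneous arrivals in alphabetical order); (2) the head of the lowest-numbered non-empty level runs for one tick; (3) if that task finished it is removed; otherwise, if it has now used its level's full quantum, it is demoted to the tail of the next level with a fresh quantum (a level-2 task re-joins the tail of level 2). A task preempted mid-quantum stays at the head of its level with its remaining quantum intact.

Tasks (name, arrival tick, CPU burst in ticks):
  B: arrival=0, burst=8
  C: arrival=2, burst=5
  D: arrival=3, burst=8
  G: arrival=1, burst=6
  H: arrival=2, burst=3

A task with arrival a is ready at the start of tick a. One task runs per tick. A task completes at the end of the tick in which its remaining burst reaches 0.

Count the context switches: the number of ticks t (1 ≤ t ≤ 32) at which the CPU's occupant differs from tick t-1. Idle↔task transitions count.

context switches = 9

t=0: L0/L1/L2 = B/-/- → run B
t=1: L0/L1/L2 = BG/-/- → run B
t=2: L0/L1/L2 = BGCH/-/- → run B
t=3: L0/L1/L2 = BGCHD/-/- → run B
t=4: L0/L1/L2 = GCHD/B/- → run G
t=5: L0/L1/L2 = GCHD/B/- → run G
t=6: L0/L1/L2 = GCHD/B/- → run G
t=7: L0/L1/L2 = GCHD/B/- → run G
t=8: L0/L1/L2 = CHD/BG/- → run C
t=9: L0/L1/L2 = CHD/BG/- → run C
t=10: L0/L1/L2 = CHD/BG/- → run C
t=11: L0/L1/L2 = CHD/BG/- → run C
t=12: L0/L1/L2 = HD/BGC/- → run H
t=13: L0/L1/L2 = HD/BGC/- → run H
t=14: L0/L1/L2 = HD/BGC/- → run H
t=15: L0/L1/L2 = D/BGC/- → run D
t=16: L0/L1/L2 = D/BGC/- → run D
t=17: L0/L1/L2 = D/BGC/- → run D
t=18: L0/L1/L2 = D/BGC/- → run D
t=19: L0/L1/L2 = -/BGCD/- → run B
t=20: L0/L1/L2 = -/BGCD/- → run B
t=21: L0/L1/L2 = -/BGCD/- → run B
t=22: L0/L1/L2 = -/BGCD/- → run B
t=23: L0/L1/L2 = -/GCD/- → run G
t=24: L0/L1/L2 = -/GCD/- → run G
t=25: L0/L1/L2 = -/CD/- → run C
t=26: L0/L1/L2 = -/D/- → run D
t=27: L0/L1/L2 = -/D/- → run D
t=28: L0/L1/L2 = -/D/- → run D
t=29: L0/L1/L2 = -/D/- → run D
t=30: (idle)
t=31: (idle)
t=32: (idle)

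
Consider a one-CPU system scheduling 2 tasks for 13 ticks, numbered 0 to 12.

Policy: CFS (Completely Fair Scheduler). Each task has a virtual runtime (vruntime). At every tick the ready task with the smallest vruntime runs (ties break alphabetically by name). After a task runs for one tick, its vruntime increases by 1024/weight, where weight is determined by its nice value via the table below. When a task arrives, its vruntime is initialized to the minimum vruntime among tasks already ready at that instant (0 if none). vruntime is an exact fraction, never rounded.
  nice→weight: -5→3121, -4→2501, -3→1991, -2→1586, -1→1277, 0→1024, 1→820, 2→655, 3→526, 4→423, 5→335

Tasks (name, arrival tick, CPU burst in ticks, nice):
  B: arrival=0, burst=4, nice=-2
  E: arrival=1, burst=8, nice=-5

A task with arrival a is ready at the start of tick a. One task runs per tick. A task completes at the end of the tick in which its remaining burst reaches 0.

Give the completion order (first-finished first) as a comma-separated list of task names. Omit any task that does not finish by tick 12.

completion order = B, E

t=0: vr[B=0] → run B
t=1: vr[B=512/793 E=512/793] → run B
t=2: vr[B=1024/793 E=512/793] → run E
t=3: vr[B=1024/793 E=2409984/2474953] → run E
t=4: vr[B=1024/793 E=3222016/2474953] → run B
t=5: vr[B=1536/793 E=3222016/2474953] → run E
t=6: vr[B=1536/793 E=4034048/2474953] → run E
t=7: vr[B=1536/793 E=4846080/2474953] → run B
t=8: vr[E=4846080/2474953] → run E
t=9: vr[E=5658112/2474953] → run E
t=10: vr[E=6470144/2474953] → run E
t=11: vr[E=7282176/2474953] → run E
t=12: (idle)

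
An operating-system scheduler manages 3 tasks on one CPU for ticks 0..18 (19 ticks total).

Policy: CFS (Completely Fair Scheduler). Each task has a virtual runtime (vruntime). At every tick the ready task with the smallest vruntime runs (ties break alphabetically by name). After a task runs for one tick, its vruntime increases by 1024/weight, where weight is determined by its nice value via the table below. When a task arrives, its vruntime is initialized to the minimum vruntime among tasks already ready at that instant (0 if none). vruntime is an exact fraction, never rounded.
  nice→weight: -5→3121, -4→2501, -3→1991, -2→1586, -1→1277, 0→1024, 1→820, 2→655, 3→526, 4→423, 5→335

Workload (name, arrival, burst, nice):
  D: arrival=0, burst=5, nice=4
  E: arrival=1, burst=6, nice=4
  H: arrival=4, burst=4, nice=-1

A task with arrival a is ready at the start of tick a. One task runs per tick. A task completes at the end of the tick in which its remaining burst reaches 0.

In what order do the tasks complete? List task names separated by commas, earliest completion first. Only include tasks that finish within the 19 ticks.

completion order = H, D, E

t=0: vr[D=0] → run D
t=1: vr[D=1024/423 E=1024/423] → run D
t=2: vr[D=2048/423 E=1024/423] → run E
t=3: vr[D=2048/423 E=2048/423] → run D
t=4: vr[D=1024/141 E=2048/423 H=2048/423] → run E
t=5: vr[D=1024/141 E=1024/141 H=2048/423] → run H
t=6: vr[D=1024/141 E=1024/141 H=3048448/540171] → run H
t=7: vr[D=1024/141 E=1024/141 H=3481600/540171] → run H
t=8: vr[D=1024/141 E=1024/141 H=3914752/540171] → run H
t=9: vr[D=1024/141 E=1024/141] → run D
t=10: vr[D=4096/423 E=1024/141] → run E
t=11: vr[D=4096/423 E=4096/423] → run D
t=12: vr[E=4096/423] → run E
t=13: vr[E=5120/423] → run E
t=14: vr[E=2048/141] → run E
t=15: (idle)
t=16: (idle)
t=17: (idle)
t=18: (idle)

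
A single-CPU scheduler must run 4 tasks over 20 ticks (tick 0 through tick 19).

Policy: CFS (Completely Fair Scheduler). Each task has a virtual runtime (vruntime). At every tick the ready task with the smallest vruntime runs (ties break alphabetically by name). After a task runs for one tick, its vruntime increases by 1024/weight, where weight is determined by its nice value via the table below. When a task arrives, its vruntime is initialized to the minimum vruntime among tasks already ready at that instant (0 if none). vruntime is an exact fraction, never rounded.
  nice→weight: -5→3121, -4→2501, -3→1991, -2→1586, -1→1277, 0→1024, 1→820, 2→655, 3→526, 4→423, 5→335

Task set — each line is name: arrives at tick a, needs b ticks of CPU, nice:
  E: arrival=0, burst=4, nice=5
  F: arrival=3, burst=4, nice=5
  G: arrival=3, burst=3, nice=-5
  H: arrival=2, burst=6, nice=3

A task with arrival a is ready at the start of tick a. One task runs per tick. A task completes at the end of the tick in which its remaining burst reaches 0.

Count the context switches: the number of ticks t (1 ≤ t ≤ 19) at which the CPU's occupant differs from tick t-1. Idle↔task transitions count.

context switches = 13

t=0: vr[E=0] → run E
t=1: vr[E=1024/335] → run E
t=2: vr[E=2048/335 H=2048/335] → run E
t=3: vr[E=3072/335 F=2048/335 G=2048/335 H=2048/335] → run F
t=4: vr[E=3072/335 F=3072/335 G=2048/335 H=2048/335] → run G
t=5: vr[E=3072/335 F=3072/335 G=6734848/1045535 H=2048/335] → run H
t=6: vr[E=3072/335 F=3072/335 G=6734848/1045535 H=710144/88105] → run G
t=7: vr[E=3072/335 F=3072/335 G=7077888/1045535 H=710144/88105] → run G
t=8: vr[E=3072/335 F=3072/335 H=710144/88105] → run H
t=9: vr[E=3072/335 F=3072/335 H=881664/88105] → run E
t=10: vr[F=3072/335 H=881664/88105] → run F
t=11: vr[F=4096/335 H=881664/88105] → run H
t=12: vr[F=4096/335 H=1053184/88105] → run H
t=13: vr[F=4096/335 H=1224704/88105] → run F
t=14: vr[F=1024/67 H=1224704/88105] → run H
t=15: vr[F=1024/67 H=1396224/88105] → run F
t=16: vr[H=1396224/88105] → run H
t=17: (idle)
t=18: (idle)
t=19: (idle)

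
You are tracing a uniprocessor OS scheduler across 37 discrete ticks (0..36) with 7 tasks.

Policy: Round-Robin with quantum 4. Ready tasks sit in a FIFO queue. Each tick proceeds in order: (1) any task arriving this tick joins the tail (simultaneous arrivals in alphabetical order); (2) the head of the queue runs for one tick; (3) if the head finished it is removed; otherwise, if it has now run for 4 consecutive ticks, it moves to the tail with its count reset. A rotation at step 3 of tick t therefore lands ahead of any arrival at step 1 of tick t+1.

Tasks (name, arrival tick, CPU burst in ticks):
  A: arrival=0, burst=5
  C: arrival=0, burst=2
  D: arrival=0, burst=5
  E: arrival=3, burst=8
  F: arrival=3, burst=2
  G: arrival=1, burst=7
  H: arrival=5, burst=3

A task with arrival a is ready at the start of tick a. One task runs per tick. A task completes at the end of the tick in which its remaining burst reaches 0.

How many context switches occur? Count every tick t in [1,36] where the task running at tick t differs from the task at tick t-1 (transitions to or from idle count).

t=0: queue=[A,C,D] q_used=0 → run A
t=1: queue=[A,C,D,G] q_used=1 → run A
t=2: queue=[A,C,D,G] q_used=2 → run A
t=3: queue=[A,C,D,G,E,F] q_used=3 → run A
t=4: queue=[C,D,G,E,F,A] q_used=0 → run C
t=5: queue=[C,D,G,E,F,A,H] q_used=1 → run C
t=6: queue=[D,G,E,F,A,H] q_used=0 → run D
t=7: queue=[D,G,E,F,A,H] q_used=1 → run D
t=8: queue=[D,G,E,F,A,H] q_used=2 → run D
t=9: queue=[D,G,E,F,A,H] q_used=3 → run D
t=10: queue=[G,E,F,A,H,D] q_used=0 → run G
t=11: queue=[G,E,F,A,H,D] q_used=1 → run G
t=12: queue=[G,E,F,A,H,D] q_used=2 → run G
t=13: queue=[G,E,F,A,H,D] q_used=3 → run G
t=14: queue=[E,F,A,H,D,G] q_used=0 → run E
t=15: queue=[E,F,A,H,D,G] q_used=1 → run E
t=16: queue=[E,F,A,H,D,G] q_used=2 → run E
t=17: queue=[E,F,A,H,D,G] q_used=3 → run E
t=18: queue=[F,A,H,D,G,E] q_used=0 → run F
t=19: queue=[F,A,H,D,G,E] q_used=1 → run F
t=20: queue=[A,H,D,G,E] q_used=0 → run A
t=21: queue=[H,D,G,E] q_used=0 → run H
t=22: queue=[H,D,G,E] q_used=1 → run H
t=23: queue=[H,D,G,E] q_used=2 → run H
t=24: queue=[D,G,E] q_used=0 → run D
t=25: queue=[G,E] q_used=0 → run G
t=26: queue=[G,E] q_used=1 → run G
t=27: queue=[G,E] q_used=2 → run G
t=28: queue=[E] q_used=0 → run E
t=29: queue=[E] q_used=1 → run E
t=30: queue=[E] q_used=2 → run E
t=31: queue=[E] q_used=3 → run E
t=32: (idle)
t=33: (idle)
t=34: (idle)
t=35: (idle)
t=36: (idle)

context switches = 11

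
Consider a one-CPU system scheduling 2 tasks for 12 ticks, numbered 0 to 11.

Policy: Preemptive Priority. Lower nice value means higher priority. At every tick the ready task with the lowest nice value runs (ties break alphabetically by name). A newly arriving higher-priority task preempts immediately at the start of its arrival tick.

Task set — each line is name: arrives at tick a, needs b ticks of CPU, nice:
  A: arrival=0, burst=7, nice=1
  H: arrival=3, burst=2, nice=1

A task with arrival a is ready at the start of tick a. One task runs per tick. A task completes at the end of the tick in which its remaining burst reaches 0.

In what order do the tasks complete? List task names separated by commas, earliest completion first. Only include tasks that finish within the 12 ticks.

t=0: ready={A} → run A
t=1: ready={A} → run A
t=2: ready={A} → run A
t=3: ready={A,H} → run A
t=4: ready={A,H} → run A
t=5: ready={A,H} → run A
t=6: ready={A,H} → run A
t=7: ready={H} → run H
t=8: ready={H} → run H
t=9: (idle)
t=10: (idle)
t=11: (idle)

completion order = A, H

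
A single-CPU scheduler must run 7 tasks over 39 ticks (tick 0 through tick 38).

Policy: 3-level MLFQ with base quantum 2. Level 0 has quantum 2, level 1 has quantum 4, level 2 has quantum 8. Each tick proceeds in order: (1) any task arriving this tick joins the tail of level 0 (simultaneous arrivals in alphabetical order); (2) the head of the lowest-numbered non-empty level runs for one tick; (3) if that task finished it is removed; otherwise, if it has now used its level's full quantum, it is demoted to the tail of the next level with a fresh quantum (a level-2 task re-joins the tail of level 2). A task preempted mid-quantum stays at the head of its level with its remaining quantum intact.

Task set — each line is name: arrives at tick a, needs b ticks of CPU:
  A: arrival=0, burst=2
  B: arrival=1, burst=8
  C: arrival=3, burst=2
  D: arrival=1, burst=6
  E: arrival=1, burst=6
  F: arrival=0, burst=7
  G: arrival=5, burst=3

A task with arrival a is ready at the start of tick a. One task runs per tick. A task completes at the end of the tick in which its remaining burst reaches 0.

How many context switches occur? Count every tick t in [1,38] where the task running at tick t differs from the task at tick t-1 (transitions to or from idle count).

context switches = 14

t=0: L0/L1/L2 = AF/-/- → run A
t=1: L0/L1/L2 = AFBDE/-/- → run A
t=2: L0/L1/L2 = FBDE/-/- → run F
t=3: L0/L1/L2 = FBDEC/-/- → run F
t=4: L0/L1/L2 = BDEC/F/- → run B
t=5: L0/L1/L2 = BDECG/F/- → run B
t=6: L0/L1/L2 = DECG/FB/- → run D
t=7: L0/L1/L2 = DECG/FB/- → run D
t=8: L0/L1/L2 = ECG/FBD/- → run E
t=9: L0/L1/L2 = ECG/FBD/- → run E
t=10: L0/L1/L2 = CG/FBDE/- → run C
t=11: L0/L1/L2 = CG/FBDE/- → run C
t=12: L0/L1/L2 = G/FBDE/- → run G
t=13: L0/L1/L2 = G/FBDE/- → run G
t=14: L0/L1/L2 = -/FBDEG/- → run F
t=15: L0/L1/L2 = -/FBDEG/- → run F
t=16: L0/L1/L2 = -/FBDEG/- → run F
t=17: L0/L1/L2 = -/FBDEG/- → run F
t=18: L0/L1/L2 = -/BDEG/F → run B
t=19: L0/L1/L2 = -/BDEG/F → run B
t=20: L0/L1/L2 = -/BDEG/F → run B
t=21: L0/L1/L2 = -/BDEG/F → run B
t=22: L0/L1/L2 = -/DEG/FB → run D
t=23: L0/L1/L2 = -/DEG/FB → run D
t=24: L0/L1/L2 = -/DEG/FB → run D
t=25: L0/L1/L2 = -/DEG/FB → run D
t=26: L0/L1/L2 = -/EG/FB → run E
t=27: L0/L1/L2 = -/EG/FB → run E
t=28: L0/L1/L2 = -/EG/FB → run E
t=29: L0/L1/L2 = -/EG/FB → run E
t=30: L0/L1/L2 = -/G/FB → run G
t=31: L0/L1/L2 = -/-/FB → run F
t=32: L0/L1/L2 = -/-/B → run B
t=33: L0/L1/L2 = -/-/B → run B
t=34: (idle)
t=35: (idle)
t=36: (idle)
t=37: (idle)
t=38: (idle)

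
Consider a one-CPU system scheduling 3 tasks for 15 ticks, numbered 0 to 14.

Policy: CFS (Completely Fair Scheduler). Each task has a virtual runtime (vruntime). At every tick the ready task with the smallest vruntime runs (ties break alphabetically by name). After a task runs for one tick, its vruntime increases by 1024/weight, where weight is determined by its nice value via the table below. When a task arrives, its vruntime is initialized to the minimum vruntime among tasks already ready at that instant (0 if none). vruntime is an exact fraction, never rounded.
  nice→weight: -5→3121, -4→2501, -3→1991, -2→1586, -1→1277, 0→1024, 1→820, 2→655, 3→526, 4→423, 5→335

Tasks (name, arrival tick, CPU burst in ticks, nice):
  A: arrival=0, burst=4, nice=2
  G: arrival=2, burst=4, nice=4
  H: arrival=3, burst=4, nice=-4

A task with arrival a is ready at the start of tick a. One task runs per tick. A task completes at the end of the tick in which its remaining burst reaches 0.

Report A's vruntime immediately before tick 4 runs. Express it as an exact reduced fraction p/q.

t=0: vr[A=0] → run A
t=1: vr[A=1024/655] → run A
t=2: vr[A=2048/655 G=2048/655] → run A
t=3: vr[A=3072/655 G=2048/655 H=2048/655] → run G
t=4: vr[A=3072/655 G=1537024/277065 H=2048/655] → run H
t=5: vr[A=3072/655 G=1537024/277065 H=5792768/1638155] → run H
t=6: vr[A=3072/655 G=1537024/277065 H=6463488/1638155] → run H
t=7: vr[A=3072/655 G=1537024/277065 H=7134208/1638155] → run H
t=8: vr[A=3072/655 G=1537024/277065] → run A
t=9: vr[G=1537024/277065] → run G
t=10: vr[G=2207744/277065] → run G
t=11: vr[G=959488/92355] → run G
t=12: (idle)
t=13: (idle)
t=14: (idle)

vruntime(A, start of tick 4) = 3072/655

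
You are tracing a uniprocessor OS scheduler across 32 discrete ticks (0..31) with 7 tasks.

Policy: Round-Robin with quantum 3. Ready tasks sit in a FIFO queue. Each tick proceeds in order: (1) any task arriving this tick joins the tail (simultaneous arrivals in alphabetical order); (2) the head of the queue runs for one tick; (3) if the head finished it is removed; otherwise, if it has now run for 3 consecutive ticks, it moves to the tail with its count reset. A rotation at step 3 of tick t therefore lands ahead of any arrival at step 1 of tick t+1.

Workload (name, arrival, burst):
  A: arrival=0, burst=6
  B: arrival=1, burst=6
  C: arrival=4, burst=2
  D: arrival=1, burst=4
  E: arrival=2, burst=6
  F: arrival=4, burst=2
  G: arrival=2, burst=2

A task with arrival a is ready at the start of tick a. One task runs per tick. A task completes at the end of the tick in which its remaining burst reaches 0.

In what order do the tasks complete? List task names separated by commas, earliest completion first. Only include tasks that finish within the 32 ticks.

completion order = G, A, C, F, B, D, E

t=0: queue=[A] q_used=0 → run A
t=1: queue=[A,B,D] q_used=1 → run A
t=2: queue=[A,B,D,E,G] q_used=2 → run A
t=3: queue=[B,D,E,G,A] q_used=0 → run B
t=4: queue=[B,D,E,G,A,C,F] q_used=1 → run B
t=5: queue=[B,D,E,G,A,C,F] q_used=2 → run B
t=6: queue=[D,E,G,A,C,F,B] q_used=0 → run D
t=7: queue=[D,E,G,A,C,F,B] q_used=1 → run D
t=8: queue=[D,E,G,A,C,F,B] q_used=2 → run D
t=9: queue=[E,G,A,C,F,B,D] q_used=0 → run E
t=10: queue=[E,G,A,C,F,B,D] q_used=1 → run E
t=11: queue=[E,G,A,C,F,B,D] q_used=2 → run E
t=12: queue=[G,A,C,F,B,D,E] q_used=0 → run G
t=13: queue=[G,A,C,F,B,D,E] q_used=1 → run G
t=14: queue=[A,C,F,B,D,E] q_used=0 → run A
t=15: queue=[A,C,F,B,D,E] q_used=1 → run A
t=16: queue=[A,C,F,B,D,E] q_used=2 → run A
t=17: queue=[C,F,B,D,E] q_used=0 → run C
t=18: queue=[C,F,B,D,E] q_used=1 → run C
t=19: queue=[F,B,D,E] q_used=0 → run F
t=20: queue=[F,B,D,E] q_used=1 → run F
t=21: queue=[B,D,E] q_used=0 → run B
t=22: queue=[B,D,E] q_used=1 → run B
t=23: queue=[B,D,E] q_used=2 → run B
t=24: queue=[D,E] q_used=0 → run D
t=25: queue=[E] q_used=0 → run E
t=26: queue=[E] q_used=1 → run E
t=27: queue=[E] q_used=2 → run E
t=28: (idle)
t=29: (idle)
t=30: (idle)
t=31: (idle)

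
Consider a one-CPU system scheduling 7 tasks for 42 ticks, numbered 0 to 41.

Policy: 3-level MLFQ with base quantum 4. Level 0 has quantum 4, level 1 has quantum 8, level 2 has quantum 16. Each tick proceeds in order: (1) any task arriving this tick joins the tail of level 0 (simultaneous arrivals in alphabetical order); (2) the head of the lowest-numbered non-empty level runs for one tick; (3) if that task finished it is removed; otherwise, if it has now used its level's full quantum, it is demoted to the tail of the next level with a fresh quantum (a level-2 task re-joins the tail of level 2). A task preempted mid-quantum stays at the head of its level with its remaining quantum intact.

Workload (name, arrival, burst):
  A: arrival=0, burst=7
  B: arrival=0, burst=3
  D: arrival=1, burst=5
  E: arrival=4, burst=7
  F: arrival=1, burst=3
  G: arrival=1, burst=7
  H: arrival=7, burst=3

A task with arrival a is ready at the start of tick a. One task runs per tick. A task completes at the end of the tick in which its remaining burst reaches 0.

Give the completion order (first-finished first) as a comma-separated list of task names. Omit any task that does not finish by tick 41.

completion order = B, F, H, A, D, G, E

t=0: L0/L1/L2 = AB/-/- → run A
t=1: L0/L1/L2 = ABDFG/-/- → run A
t=2: L0/L1/L2 = ABDFG/-/- → run A
t=3: L0/L1/L2 = ABDFG/-/- → run A
t=4: L0/L1/L2 = BDFGE/A/- → run B
t=5: L0/L1/L2 = BDFGE/A/- → run B
t=6: L0/L1/L2 = BDFGE/A/- → run B
t=7: L0/L1/L2 = DFGEH/A/- → run D
t=8: L0/L1/L2 = DFGEH/A/- → run D
t=9: L0/L1/L2 = DFGEH/A/- → run D
t=10: L0/L1/L2 = DFGEH/A/- → run D
t=11: L0/L1/L2 = FGEH/AD/- → run F
t=12: L0/L1/L2 = FGEH/AD/- → run F
t=13: L0/L1/L2 = FGEH/AD/- → run F
t=14: L0/L1/L2 = GEH/AD/- → run G
t=15: L0/L1/L2 = GEH/AD/- → run G
t=16: L0/L1/L2 = GEH/AD/- → run G
t=17: L0/L1/L2 = GEH/AD/- → run G
t=18: L0/L1/L2 = EH/ADG/- → run E
t=19: L0/L1/L2 = EH/ADG/- → run E
t=20: L0/L1/L2 = EH/ADG/- → run E
t=21: L0/L1/L2 = EH/ADG/- → run E
t=22: L0/L1/L2 = H/ADGE/- → run H
t=23: L0/L1/L2 = H/ADGE/- → run H
t=24: L0/L1/L2 = H/ADGE/- → run H
t=25: L0/L1/L2 = -/ADGE/- → run A
t=26: L0/L1/L2 = -/ADGE/- → run A
t=27: L0/L1/L2 = -/ADGE/- → run A
t=28: L0/L1/L2 = -/DGE/- → run D
t=29: L0/L1/L2 = -/GE/- → run G
t=30: L0/L1/L2 = -/GE/- → run G
t=31: L0/L1/L2 = -/GE/- → run G
t=32: L0/L1/L2 = -/E/- → run E
t=33: L0/L1/L2 = -/E/- → run E
t=34: L0/L1/L2 = -/E/- → run E
t=35: (idle)
t=36: (idle)
t=37: (idle)
t=38: (idle)
t=39: (idle)
t=40: (idle)
t=41: (idle)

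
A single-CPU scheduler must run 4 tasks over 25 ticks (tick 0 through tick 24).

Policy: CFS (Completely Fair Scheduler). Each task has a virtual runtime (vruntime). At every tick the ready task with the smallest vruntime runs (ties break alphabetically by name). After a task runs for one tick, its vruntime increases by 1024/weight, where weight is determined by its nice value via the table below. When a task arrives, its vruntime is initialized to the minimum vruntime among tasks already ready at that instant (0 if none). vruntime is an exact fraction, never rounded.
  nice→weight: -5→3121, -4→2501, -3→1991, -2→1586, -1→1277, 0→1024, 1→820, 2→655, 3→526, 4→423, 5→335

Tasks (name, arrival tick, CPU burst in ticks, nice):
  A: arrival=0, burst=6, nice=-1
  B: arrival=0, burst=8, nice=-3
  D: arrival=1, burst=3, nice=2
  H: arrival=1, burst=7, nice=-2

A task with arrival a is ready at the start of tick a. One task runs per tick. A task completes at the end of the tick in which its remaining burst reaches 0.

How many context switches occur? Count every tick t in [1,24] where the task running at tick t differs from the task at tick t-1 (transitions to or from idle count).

t=0: vr[A=0 B=0] → run A
t=1: vr[A=1024/1277 B=0 D=0 H=0] → run B
t=2: vr[A=1024/1277 B=1024/1991 D=0 H=0] → run D
t=3: vr[A=1024/1277 B=1024/1991 D=1024/655 H=0] → run H
t=4: vr[A=1024/1277 B=1024/1991 D=1024/655 H=512/793] → run B
t=5: vr[A=1024/1277 B=2048/1991 D=1024/655 H=512/793] → run H
t=6: vr[A=1024/1277 B=2048/1991 D=1024/655 H=1024/793] → run A
t=7: vr[A=2048/1277 B=2048/1991 D=1024/655 H=1024/793] → run B
t=8: vr[A=2048/1277 B=3072/1991 D=1024/655 H=1024/793] → run H
t=9: vr[A=2048/1277 B=3072/1991 D=1024/655 H=1536/793] → run B
t=10: vr[A=2048/1277 B=4096/1991 D=1024/655 H=1536/793] → run D
t=11: vr[A=2048/1277 B=4096/1991 D=2048/655 H=1536/793] → run A
t=12: vr[A=3072/1277 B=4096/1991 D=2048/655 H=1536/793] → run H
t=13: vr[A=3072/1277 B=4096/1991 D=2048/655 H=2048/793] → run B
t=14: vr[A=3072/1277 B=5120/1991 D=2048/655 H=2048/793] → run A
t=15: vr[A=4096/1277 B=5120/1991 D=2048/655 H=2048/793] → run B
t=16: vr[A=4096/1277 B=6144/1991 D=2048/655 H=2048/793] → run H
t=17: vr[A=4096/1277 B=6144/1991 D=2048/655 H=2560/793] → run B
t=18: vr[A=4096/1277 B=7168/1991 D=2048/655 H=2560/793] → run D
t=19: vr[A=4096/1277 B=7168/1991 H=2560/793] → run A
t=20: vr[A=5120/1277 B=7168/1991 H=2560/793] → run H
t=21: vr[A=5120/1277 B=7168/1991 H=3072/793] → run B
t=22: vr[A=5120/1277 H=3072/793] → run H
t=23: vr[A=5120/1277] → run A
t=24: (idle)

context switches = 24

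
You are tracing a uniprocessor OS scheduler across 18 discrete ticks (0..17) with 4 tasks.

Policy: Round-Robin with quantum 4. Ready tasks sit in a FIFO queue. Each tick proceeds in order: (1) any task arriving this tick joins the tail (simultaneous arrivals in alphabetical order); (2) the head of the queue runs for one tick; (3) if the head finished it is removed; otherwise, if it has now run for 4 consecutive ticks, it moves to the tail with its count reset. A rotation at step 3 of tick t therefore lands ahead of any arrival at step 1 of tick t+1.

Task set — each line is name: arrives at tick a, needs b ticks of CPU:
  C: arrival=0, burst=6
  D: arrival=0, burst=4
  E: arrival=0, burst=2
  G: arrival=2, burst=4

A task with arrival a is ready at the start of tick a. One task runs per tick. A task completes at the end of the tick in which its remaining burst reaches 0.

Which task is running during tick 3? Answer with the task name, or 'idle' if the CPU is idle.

running at tick 3 = C

t=0: queue=[C,D,E] q_used=0 → run C
t=1: queue=[C,D,E] q_used=1 → run C
t=2: queue=[C,D,E,G] q_used=2 → run C
t=3: queue=[C,D,E,G] q_used=3 → run C
t=4: queue=[D,E,G,C] q_used=0 → run D
t=5: queue=[D,E,G,C] q_used=1 → run D
t=6: queue=[D,E,G,C] q_used=2 → run D
t=7: queue=[D,E,G,C] q_used=3 → run D
t=8: queue=[E,G,C] q_used=0 → run E
t=9: queue=[E,G,C] q_used=1 → run E
t=10: queue=[G,C] q_used=0 → run G
t=11: queue=[G,C] q_used=1 → run G
t=12: queue=[G,C] q_used=2 → run G
t=13: queue=[G,C] q_used=3 → run G
t=14: queue=[C] q_used=0 → run C
t=15: queue=[C] q_used=1 → run C
t=16: (idle)
t=17: (idle)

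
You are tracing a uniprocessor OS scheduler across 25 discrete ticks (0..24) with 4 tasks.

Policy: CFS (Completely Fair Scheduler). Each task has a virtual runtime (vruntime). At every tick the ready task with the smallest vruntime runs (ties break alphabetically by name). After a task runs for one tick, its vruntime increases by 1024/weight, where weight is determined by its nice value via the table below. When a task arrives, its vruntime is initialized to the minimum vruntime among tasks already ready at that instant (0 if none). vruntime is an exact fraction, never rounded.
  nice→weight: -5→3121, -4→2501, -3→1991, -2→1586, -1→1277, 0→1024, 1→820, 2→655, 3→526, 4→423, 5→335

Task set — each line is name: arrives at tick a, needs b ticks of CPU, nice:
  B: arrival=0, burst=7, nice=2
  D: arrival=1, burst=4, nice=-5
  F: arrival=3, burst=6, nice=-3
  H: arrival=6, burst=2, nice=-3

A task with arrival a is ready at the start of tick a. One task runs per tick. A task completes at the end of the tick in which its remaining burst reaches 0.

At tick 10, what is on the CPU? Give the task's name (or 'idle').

running at tick 10 = H

t=0: vr[B=0] → run B
t=1: vr[B=1024/655 D=1024/655] → run B
t=2: vr[B=2048/655 D=1024/655] → run D
t=3: vr[B=2048/655 D=3866624/2044255 F=3866624/2044255] → run D
t=4: vr[B=2048/655 D=4537344/2044255 F=3866624/2044255] → run F
t=5: vr[B=2048/655 D=4537344/2044255 F=9791765504/4070111705] → run D
t=6: vr[B=2048/655 D=5208064/2044255 F=9791765504/4070111705 H=9791765504/4070111705] → run F
t=7: vr[B=2048/655 D=5208064/2044255 F=11885082624/4070111705 H=9791765504/4070111705] → run H
t=8: vr[B=2048/655 D=5208064/2044255 F=11885082624/4070111705 H=11885082624/4070111705] → run D
t=9: vr[B=2048/655 F=11885082624/4070111705 H=11885082624/4070111705] → run F
t=10: vr[B=2048/655 F=13978399744/4070111705 H=11885082624/4070111705] → run H
t=11: vr[B=2048/655 F=13978399744/4070111705] → run B
t=12: vr[B=3072/655 F=13978399744/4070111705] → run F
t=13: vr[B=3072/655 F=16071716864/4070111705] → run F
t=14: vr[B=3072/655 F=18165033984/4070111705] → run F
t=15: vr[B=3072/655] → run B
t=16: vr[B=4096/655] → run B
t=17: vr[B=1024/131] → run B
t=18: vr[B=6144/655] → run B
t=19: (idle)
t=20: (idle)
t=21: (idle)
t=22: (idle)
t=23: (idle)
t=24: (idle)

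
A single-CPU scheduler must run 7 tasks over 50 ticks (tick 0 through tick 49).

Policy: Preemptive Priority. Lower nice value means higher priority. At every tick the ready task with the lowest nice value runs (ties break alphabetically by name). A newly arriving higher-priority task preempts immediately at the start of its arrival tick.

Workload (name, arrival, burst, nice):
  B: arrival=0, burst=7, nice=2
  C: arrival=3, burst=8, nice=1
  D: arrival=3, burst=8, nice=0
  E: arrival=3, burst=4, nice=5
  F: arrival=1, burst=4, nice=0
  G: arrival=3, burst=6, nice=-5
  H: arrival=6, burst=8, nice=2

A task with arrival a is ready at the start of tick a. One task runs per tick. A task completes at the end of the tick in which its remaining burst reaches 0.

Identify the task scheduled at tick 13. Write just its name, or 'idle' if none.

running at tick 13 = D

t=0: ready={B} → run B
t=1: ready={B,F} → run F
t=2: ready={B,F} → run F
t=3: ready={B,C,D,E,F,G} → run G
t=4: ready={B,C,D,E,F,G} → run G
t=5: ready={B,C,D,E,F,G} → run G
t=6: ready={B,C,D,E,F,G,H} → run G
t=7: ready={B,C,D,E,F,G,H} → run G
t=8: ready={B,C,D,E,F,G,H} → run G
t=9: ready={B,C,D,E,F,H} → run D
t=10: ready={B,C,D,E,F,H} → run D
t=11: ready={B,C,D,E,F,H} → run D
t=12: ready={B,C,D,E,F,H} → run D
t=13: ready={B,C,D,E,F,H} → run D
t=14: ready={B,C,D,E,F,H} → run D
t=15: ready={B,C,D,E,F,H} → run D
t=16: ready={B,C,D,E,F,H} → run D
t=17: ready={B,C,E,F,H} → run F
t=18: ready={B,C,E,F,H} → run F
t=19: ready={B,C,E,H} → run C
t=20: ready={B,C,E,H} → run C
t=21: ready={B,C,E,H} → run C
t=22: ready={B,C,E,H} → run C
t=23: ready={B,C,E,H} → run C
t=24: ready={B,C,E,H} → run C
t=25: ready={B,C,E,H} → run C
t=26: ready={B,C,E,H} → run C
t=27: ready={B,E,H} → run B
t=28: ready={B,E,H} → run B
t=29: ready={B,E,H} → run B
t=30: ready={B,E,H} → run B
t=31: ready={B,E,H} → run B
t=32: ready={B,E,H} → run B
t=33: ready={E,H} → run H
t=34: ready={E,H} → run H
t=35: ready={E,H} → run H
t=36: ready={E,H} → run H
t=37: ready={E,H} → run H
t=38: ready={E,H} → run H
t=39: ready={E,H} → run H
t=40: ready={E,H} → run H
t=41: ready={E} → run E
t=42: ready={E} → run E
t=43: ready={E} → run E
t=44: ready={E} → run E
t=45: (idle)
t=46: (idle)
t=47: (idle)
t=48: (idle)
t=49: (idle)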